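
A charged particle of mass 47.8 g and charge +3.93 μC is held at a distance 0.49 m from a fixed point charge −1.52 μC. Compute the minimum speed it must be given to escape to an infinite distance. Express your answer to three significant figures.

2.14 m/s

To just escape, total mechanical energy must reach zero at infinity: ½mv²_min + U = 0, so ½mv²_min = −U = |kQq|/r.
|U| = |kQq|/r = (8.99×10⁹ N·m²/C²)(1.52×10⁻⁶)(3.93×10⁻⁶)/(0.490) = 0.110 J.
v_min = √(2|U|/m) = √(2·0.110/0.0478) = 2.14 m/s.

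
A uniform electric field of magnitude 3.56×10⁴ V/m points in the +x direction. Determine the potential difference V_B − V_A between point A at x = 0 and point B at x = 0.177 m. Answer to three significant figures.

In a uniform field, potential decreases in the direction of E: V_B − V_A = −E·Δx.
V_B − V_A = −(3.56×10⁴ V/m)(0.177 m) = -6300 V.

-6300 V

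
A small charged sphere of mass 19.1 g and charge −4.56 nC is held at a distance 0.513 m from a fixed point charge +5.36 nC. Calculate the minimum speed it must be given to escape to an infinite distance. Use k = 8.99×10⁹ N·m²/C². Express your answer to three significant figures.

To just escape, total mechanical energy must reach zero at infinity: ½mv²_min + U = 0, so ½mv²_min = −U = |kQq|/r.
|U| = |kQq|/r = (8.99×10⁹ N·m²/C²)(5.36×10⁻⁹)(4.56×10⁻⁹)/(0.513) = 4.28×10⁻⁷ J.
v_min = √(2|U|/m) = √(2·4.28×10⁻⁷/0.0191) = 6.70×10⁻³ m/s.

6.70×10⁻³ m/s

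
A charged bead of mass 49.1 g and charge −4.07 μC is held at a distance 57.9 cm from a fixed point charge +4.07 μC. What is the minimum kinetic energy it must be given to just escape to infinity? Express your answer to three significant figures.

0.257 J

To just escape, total mechanical energy must reach zero at infinity: ½mv²_min + U = 0, so ½mv²_min = −U = |kQq|/r.
|U| = |kQq|/r = (8.99×10⁹ N·m²/C²)(4.07×10⁻⁶)(4.07×10⁻⁶)/(0.579) = 0.257 J.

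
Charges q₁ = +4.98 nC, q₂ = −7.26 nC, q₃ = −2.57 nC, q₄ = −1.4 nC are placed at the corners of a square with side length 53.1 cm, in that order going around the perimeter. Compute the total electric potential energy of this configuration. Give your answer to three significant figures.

-3.85×10⁻⁷ J

The work to assemble the configuration equals its total potential energy, U = Σ kqᵢqⱼ/rᵢⱼ over all pairs.
The four side pairs have separation 0.531 m and the two diagonal pairs 0.751 m.
Summing all 6 pair terms gives U = -3.85×10⁻⁷ J.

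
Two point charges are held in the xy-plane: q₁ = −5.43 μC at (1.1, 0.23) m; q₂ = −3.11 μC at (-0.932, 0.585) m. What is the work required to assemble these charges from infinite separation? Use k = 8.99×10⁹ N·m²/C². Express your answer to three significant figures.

0.0736 J

The work to assemble the configuration equals its total potential energy, U = Σ kqᵢqⱼ/rᵢⱼ over all pairs.
Pair separations: r₁₂ = 2.06 m.
U = (0.0736) = 0.0736 J.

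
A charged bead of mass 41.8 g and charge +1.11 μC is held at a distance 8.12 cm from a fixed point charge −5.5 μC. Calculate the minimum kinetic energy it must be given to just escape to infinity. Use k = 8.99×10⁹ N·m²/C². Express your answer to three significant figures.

To just escape, total mechanical energy must reach zero at infinity: ½mv²_min + U = 0, so ½mv²_min = −U = |kQq|/r.
|U| = |kQq|/r = (8.99×10⁹ N·m²/C²)(5.50×10⁻⁶)(1.11×10⁻⁶)/(0.0812) = 0.676 J.

0.676 J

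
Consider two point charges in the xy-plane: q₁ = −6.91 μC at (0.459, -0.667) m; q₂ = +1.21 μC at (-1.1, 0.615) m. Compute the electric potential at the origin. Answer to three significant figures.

Electric potential is a scalar, so the contributions from each charge add algebraically: V = Σ kqᵢ/rᵢ.
Distances from the field point to each charge: r₁ = 0.810 m, r₂ = 1.26 m.
V = k[(-6.91×10⁻⁶)/(0.810) + (1.21×10⁻⁶)/(1.26)] = -6.81×10⁴ V.

-6.81×10⁴ V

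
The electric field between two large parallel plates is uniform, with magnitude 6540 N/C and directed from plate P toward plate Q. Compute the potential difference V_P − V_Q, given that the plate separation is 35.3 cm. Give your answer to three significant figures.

In a uniform field, potential decreases in the direction of E: ΔV = −E·d for a displacement d parallel to E.
Going from Q to P is a displacement of 35.3 cm opposite to the field, so V_P − V_Q = +Ed = 2310 V.

2310 V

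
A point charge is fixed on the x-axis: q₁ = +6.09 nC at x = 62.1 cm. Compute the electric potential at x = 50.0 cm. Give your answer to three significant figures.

The total potential is the scalar sum of each charge's contribution, V = Σ kqᵢ/rᵢ.
V = k[(6.09×10⁻⁹)/(0.121)] = 452 V.

452 V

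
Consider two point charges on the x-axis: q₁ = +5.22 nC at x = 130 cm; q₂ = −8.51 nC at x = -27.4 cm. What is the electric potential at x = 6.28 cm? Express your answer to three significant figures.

-189 V

Electric potential is a scalar, so the contributions from each charge add algebraically: V = Σ kqᵢ/rᵢ.
Distances from the field point to each charge: r₁ = 1.24 m, r₂ = 0.337 m.
V = k[(5.22×10⁻⁹)/(1.24) + (-8.51×10⁻⁹)/(0.337)] = -189 V.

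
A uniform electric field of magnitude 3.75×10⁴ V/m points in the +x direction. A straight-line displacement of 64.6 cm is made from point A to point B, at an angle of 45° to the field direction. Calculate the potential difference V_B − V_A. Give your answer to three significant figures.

-1.71×10⁴ V

Only the component of displacement along E changes the potential: ΔV = −E·d·cosθ.
ΔV = −(3.75×10⁴ V/m)(0.646 m)cos45° = -1.71×10⁴ V.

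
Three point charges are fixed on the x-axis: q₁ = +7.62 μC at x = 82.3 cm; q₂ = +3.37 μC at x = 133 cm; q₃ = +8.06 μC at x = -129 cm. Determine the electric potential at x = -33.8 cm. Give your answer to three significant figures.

1.53×10⁵ V

Electric potential is a scalar, so the contributions from each charge add algebraically: V = Σ kqᵢ/rᵢ.
Distances from the field point to each charge: r₁ = 1.16 m, r₂ = 1.67 m, r₃ = 0.952 m.
V = k[(7.62×10⁻⁶)/(1.16) + (3.37×10⁻⁶)/(1.67) + (8.06×10⁻⁶)/(0.952)] = 1.53×10⁵ V.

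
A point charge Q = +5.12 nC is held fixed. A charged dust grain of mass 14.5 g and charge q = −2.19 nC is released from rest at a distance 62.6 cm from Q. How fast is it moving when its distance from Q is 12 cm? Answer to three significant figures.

Only the electrostatic force acts, so mechanical energy is conserved: ½mv² = U₁ − U₂ = kQq(1/r₁ − 1/r₂).
U₁ − U₂ = (8.99×10⁹ N·m²/C²)(5.12×10⁻⁹ C)(-2.19×10⁻⁹ C)(1/0.626 − 1/0.120) = 6.79×10⁻⁷ J.
v = √(2·6.79×10⁻⁷/0.0145) = 9.68×10⁻³ m/s.

9.68×10⁻³ m/s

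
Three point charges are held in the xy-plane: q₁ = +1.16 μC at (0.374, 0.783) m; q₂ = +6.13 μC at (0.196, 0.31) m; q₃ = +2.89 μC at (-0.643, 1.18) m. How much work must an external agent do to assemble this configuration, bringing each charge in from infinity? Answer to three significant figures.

The work to assemble the configuration equals its total potential energy, U = Σ kqᵢqⱼ/rᵢⱼ over all pairs.
Pair separations: r₁₂ = 0.505 m, r₁₃ = 1.09 m, r₂₃ = 1.21 m.
U = (0.126) + (0.0276) + (0.132) = 0.286 J.

0.286 J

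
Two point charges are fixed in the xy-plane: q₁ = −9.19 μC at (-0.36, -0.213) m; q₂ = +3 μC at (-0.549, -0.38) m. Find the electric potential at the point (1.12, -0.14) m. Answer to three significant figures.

-3.98×10⁴ V

Electric potential is a scalar, so the contributions from each charge add algebraically: V = Σ kqᵢ/rᵢ.
Distances from the field point to each charge: r₁ = 1.48 m, r₂ = 1.69 m.
V = k[(-9.19×10⁻⁶)/(1.48) + (3.00×10⁻⁶)/(1.69)] = -3.98×10⁴ V.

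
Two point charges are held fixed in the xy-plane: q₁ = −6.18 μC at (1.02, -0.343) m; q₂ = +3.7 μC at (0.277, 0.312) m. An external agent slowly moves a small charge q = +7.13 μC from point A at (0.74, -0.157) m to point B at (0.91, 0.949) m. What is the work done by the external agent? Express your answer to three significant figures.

For quasistatic motion the external work equals the change in potential energy: W_ext = qΔV = q(V_B − V_A).
At A: distances to the source charges are 0.336 m, 0.659 m; V_A = Σ kqᵢ/rᵢ = -1.15×10⁵ V.
At B: distances to the source charges are 1.30 m, 0.898 m; V_B = Σ kqᵢ/rᵢ = -5810 V.
ΔV = V_B − V_A = 1.09×10⁵ V.
W_ext = qΔV = (7.13×10⁻⁶ C)(1.09×10⁵ V) = 0.777 J.

0.777 J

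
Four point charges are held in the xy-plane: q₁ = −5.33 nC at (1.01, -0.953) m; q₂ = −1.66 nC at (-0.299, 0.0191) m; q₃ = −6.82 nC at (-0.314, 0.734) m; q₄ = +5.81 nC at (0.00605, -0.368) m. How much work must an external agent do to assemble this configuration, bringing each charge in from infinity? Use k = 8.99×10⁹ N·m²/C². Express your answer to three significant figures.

The assembly work is the sum of pairwise potential energies, U = Σ_{i<j} kqᵢqⱼ/rᵢⱼ.
Pair separations: r₁₂ = 1.63 m, r₁₃ = 2.14 m, r₁₄ = 1.16 m, r₂₃ = 0.715 m, r₂₄ = 0.493 m, r₃₄ = 1.15 m.
Summing all 6 pair terms gives U = -3.82×10⁻⁷ J.

-3.82×10⁻⁷ J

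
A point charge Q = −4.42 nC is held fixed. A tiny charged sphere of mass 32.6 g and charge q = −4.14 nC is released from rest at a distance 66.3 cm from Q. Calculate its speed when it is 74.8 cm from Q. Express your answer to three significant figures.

1.32×10⁻³ m/s

Only the electrostatic force acts, so mechanical energy is conserved: ½mv² = U₁ − U₂ = kQq(1/r₁ − 1/r₂).
U₁ − U₂ = (8.99×10⁹ N·m²/C²)(-4.42×10⁻⁹ C)(-4.14×10⁻⁹ C)(1/0.663 − 1/0.748) = 2.82×10⁻⁸ J.
v = √(2·2.82×10⁻⁸/0.0326) = 1.32×10⁻³ m/s.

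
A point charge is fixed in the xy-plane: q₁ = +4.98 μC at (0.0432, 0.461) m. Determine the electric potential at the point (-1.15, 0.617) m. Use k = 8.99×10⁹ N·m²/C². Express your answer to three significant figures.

3.72×10⁴ V

Electric potential is a scalar, so the contributions from each charge add algebraically: V = Σ kqᵢ/rᵢ.
Distances from the field point to each charge: r₁ = 1.20 m.
V = k[(4.98×10⁻⁶)/(1.20)] = 3.72×10⁴ V.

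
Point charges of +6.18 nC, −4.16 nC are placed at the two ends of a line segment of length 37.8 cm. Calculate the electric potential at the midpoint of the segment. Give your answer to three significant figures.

96.1 V

Electric potential is a scalar, so the contributions from each charge add algebraically: V = Σ kqᵢ/rᵢ.
Each charge is 0.189 m from the midpoint.
V = k[(6.18×10⁻⁹)/(0.189) + (-4.16×10⁻⁹)/(0.189)] = 96.1 V.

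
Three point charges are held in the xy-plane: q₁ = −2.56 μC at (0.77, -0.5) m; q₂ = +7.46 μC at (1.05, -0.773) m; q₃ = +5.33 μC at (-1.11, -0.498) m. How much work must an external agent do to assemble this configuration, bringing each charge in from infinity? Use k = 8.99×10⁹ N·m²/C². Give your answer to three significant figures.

-0.340 J

The assembly work is the sum of pairwise potential energies, U = Σ_{i<j} kqᵢqⱼ/rᵢⱼ.
Pair separations: r₁₂ = 0.391 m, r₁₃ = 1.88 m, r₂₃ = 2.18 m.
U = (-0.439) + (-0.0652) + (0.164) = -0.340 J.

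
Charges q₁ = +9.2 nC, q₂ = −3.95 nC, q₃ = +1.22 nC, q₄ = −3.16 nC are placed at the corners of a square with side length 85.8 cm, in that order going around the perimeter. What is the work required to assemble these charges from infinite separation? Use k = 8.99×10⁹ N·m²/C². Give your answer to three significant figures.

-6.01×10⁻⁷ J

The work to assemble the configuration equals its total potential energy, U = Σ kqᵢqⱼ/rᵢⱼ over all pairs.
The four side pairs have separation 0.858 m and the two diagonal pairs 1.21 m.
Summing all 6 pair terms gives U = -6.01×10⁻⁷ J.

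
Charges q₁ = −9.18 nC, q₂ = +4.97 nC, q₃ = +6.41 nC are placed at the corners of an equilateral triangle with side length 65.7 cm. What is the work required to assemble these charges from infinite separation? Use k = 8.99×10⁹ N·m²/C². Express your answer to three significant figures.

The assembly work is the sum of pairwise potential energies, U = Σ_{i<j} kqᵢqⱼ/rᵢⱼ.
All three pair separations equal the side length, 0.657 m.
U = (-6.24×10⁻⁷) + (-8.05×10⁻⁷) + (4.36×10⁻⁷) = -9.94×10⁻⁷ J.

-9.94×10⁻⁷ J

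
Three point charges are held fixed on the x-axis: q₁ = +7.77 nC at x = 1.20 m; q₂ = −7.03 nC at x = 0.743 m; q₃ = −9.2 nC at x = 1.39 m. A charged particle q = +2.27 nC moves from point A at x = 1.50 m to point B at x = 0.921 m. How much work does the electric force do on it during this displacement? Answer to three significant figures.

-7.30×10⁻⁷ J

The work done by the electric force is W_field = −ΔU = −q(V_B − V_A) = q(V_A − V_B).
At A: distances to the source charges are 0.300 m, 0.757 m, 0.110 m; V_A = Σ kqᵢ/rᵢ = -603 V.
At B: distances to the source charges are 0.279 m, 0.178 m, 0.469 m; V_B = Σ kqᵢ/rᵢ = -281 V.
ΔV = V_B − V_A = 321 V.
W_field = −qΔV = −(2.27×10⁻⁹ C)(321 V) = -7.30×10⁻⁷ J.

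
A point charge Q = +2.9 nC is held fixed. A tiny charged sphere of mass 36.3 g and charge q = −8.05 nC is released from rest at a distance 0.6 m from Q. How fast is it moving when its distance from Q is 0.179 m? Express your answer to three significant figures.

Only the electrostatic force acts, so mechanical energy is conserved: ½mv² = U₁ − U₂ = kQq(1/r₁ − 1/r₂).
U₁ − U₂ = (8.99×10⁹ N·m²/C²)(2.90×10⁻⁹ C)(-8.05×10⁻⁹ C)(1/0.600 − 1/0.179) = 8.23×10⁻⁷ J.
v = √(2·8.23×10⁻⁷/0.0363) = 6.73×10⁻³ m/s.

6.73×10⁻³ m/s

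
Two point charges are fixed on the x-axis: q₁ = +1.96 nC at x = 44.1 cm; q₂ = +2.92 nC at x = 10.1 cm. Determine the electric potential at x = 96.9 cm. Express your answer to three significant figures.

63.6 V

The total potential is the scalar sum of each charge's contribution, V = Σ kqᵢ/rᵢ.
Distances from the field point to each charge: r₁ = 0.528 m, r₂ = 0.868 m.
V = k[(1.96×10⁻⁹)/(0.528) + (2.92×10⁻⁹)/(0.868)] = 63.6 V.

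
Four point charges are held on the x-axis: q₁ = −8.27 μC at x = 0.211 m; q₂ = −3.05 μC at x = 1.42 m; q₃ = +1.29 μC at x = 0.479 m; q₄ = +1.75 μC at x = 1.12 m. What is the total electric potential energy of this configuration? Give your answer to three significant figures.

-0.479 J

The assembly work is the sum of pairwise potential energies, U = Σ_{i<j} kqᵢqⱼ/rᵢⱼ.
Pair separations: r₁₂ = 1.21 m, r₁₃ = 0.268 m, r₁₄ = 0.909 m, r₂₃ = 0.941 m, r₂₄ = 0.300 m, r₃₄ = 0.641 m.
Summing all 6 pair terms gives U = -0.479 J.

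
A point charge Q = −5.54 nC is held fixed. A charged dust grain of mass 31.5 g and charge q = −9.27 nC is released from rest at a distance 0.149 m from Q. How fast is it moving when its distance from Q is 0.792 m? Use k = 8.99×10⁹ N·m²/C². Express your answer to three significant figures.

0.0126 m/s

Only the electrostatic force acts, so mechanical energy is conserved: ½mv² = U₁ − U₂ = kQq(1/r₁ − 1/r₂).
U₁ − U₂ = (8.99×10⁹ N·m²/C²)(-5.54×10⁻⁹ C)(-9.27×10⁻⁹ C)(1/0.149 − 1/0.792) = 2.52×10⁻⁶ J.
v = √(2·2.52×10⁻⁶/0.0315) = 0.0126 m/s.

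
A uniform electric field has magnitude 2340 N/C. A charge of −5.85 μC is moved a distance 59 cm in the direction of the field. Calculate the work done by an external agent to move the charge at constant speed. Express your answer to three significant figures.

The potential change for a displacement 59 cm in the direction of the field is ΔV = −Ed = -1380 V.
W_ext = qΔV = 8.08×10⁻³ J.

8.08×10⁻³ J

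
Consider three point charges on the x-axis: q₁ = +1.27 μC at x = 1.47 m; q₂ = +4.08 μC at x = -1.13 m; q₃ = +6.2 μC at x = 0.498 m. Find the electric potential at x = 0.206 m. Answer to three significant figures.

The total potential is the scalar sum of each charge's contribution, V = Σ kqᵢ/rᵢ.
Distances from the field point to each charge: r₁ = 1.26 m, r₂ = 1.34 m, r₃ = 0.292 m.
V = k[(1.27×10⁻⁶)/(1.26) + (4.08×10⁻⁶)/(1.34) + (6.20×10⁻⁶)/(0.292)] = 2.27×10⁵ V.

2.27×10⁵ V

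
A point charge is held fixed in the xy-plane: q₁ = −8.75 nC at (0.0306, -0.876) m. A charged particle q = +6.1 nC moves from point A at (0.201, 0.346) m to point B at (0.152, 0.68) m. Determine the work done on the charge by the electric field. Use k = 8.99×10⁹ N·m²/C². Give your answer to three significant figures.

The work done by the electric force is W_field = −ΔU = −q(V_B − V_A) = q(V_A − V_B).
At A: distance to the source charge is 1.23 m; V_A = kq₁/r = -63.8 V.
At B: distance to the source charge is 1.56 m; V_B = kq₁/r = -50.4 V.
ΔV = V_B − V_A = 13.4 V.
W_field = −qΔV = −(6.10×10⁻⁹ C)(13.4 V) = -8.15×10⁻⁸ J.

-8.15×10⁻⁸ J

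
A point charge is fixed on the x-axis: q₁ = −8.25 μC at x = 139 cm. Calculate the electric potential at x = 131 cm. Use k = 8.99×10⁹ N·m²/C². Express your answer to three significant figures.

Electric potential is a scalar, so the contributions from each charge add algebraically: V = Σ kqᵢ/rᵢ.
V = k[(-8.25×10⁻⁶)/(0.0800)] = -9.27×10⁵ V.

-9.27×10⁵ V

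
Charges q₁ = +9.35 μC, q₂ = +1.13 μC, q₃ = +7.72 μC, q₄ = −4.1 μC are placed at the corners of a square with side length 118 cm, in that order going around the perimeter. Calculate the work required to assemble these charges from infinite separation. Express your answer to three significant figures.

The work to assemble the configuration equals its total potential energy, U = Σ kqᵢqⱼ/rᵢⱼ over all pairs.
The four side pairs have separation 1.18 m and the two diagonal pairs 1.67 m.
Summing all 6 pair terms gives U = -0.0223 J.

-0.0223 J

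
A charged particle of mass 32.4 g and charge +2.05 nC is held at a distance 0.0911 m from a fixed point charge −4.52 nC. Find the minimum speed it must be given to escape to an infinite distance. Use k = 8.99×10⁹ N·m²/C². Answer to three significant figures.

7.51×10⁻³ m/s

To just escape, total mechanical energy must reach zero at infinity: ½mv²_min + U = 0, so ½mv²_min = −U = |kQq|/r.
|U| = |kQq|/r = (8.99×10⁹ N·m²/C²)(4.52×10⁻⁹)(2.05×10⁻⁹)/(0.0911) = 9.14×10⁻⁷ J.
v_min = √(2|U|/m) = √(2·9.14×10⁻⁷/0.0324) = 7.51×10⁻³ m/s.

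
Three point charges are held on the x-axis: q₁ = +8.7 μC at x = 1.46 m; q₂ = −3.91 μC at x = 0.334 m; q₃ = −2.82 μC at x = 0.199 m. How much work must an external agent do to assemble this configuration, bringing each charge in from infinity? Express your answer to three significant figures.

0.288 J

The assembly work is the sum of pairwise potential energies, U = Σ_{i<j} kqᵢqⱼ/rᵢⱼ.
Pair separations: r₁₂ = 1.13 m, r₁₃ = 1.26 m, r₂₃ = 0.135 m.
U = (-0.272) + (-0.175) + (0.734) = 0.288 J.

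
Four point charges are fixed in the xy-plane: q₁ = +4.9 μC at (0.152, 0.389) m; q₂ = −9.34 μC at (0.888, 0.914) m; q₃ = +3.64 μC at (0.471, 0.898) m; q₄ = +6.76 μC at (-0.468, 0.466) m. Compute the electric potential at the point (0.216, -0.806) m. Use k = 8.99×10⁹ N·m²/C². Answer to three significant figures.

5.24×10⁴ V

The total potential is the scalar sum of each charge's contribution, V = Σ kqᵢ/rᵢ.
Distances from the field point to each charge: r₁ = 1.20 m, r₂ = 1.85 m, r₃ = 1.72 m, r₄ = 1.44 m.
V = k[(4.90×10⁻⁶)/(1.20) + (-9.34×10⁻⁶)/(1.85) + (3.64×10⁻⁶)/(1.72) + (6.76×10⁻⁶)/(1.44)] = 5.24×10⁴ V.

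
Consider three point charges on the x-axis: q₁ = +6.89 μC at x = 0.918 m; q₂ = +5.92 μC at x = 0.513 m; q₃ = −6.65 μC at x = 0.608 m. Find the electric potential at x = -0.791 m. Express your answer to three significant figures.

The total potential is the scalar sum of each charge's contribution, V = Σ kqᵢ/rᵢ.
Distances from the field point to each charge: r₁ = 1.71 m, r₂ = 1.30 m, r₃ = 1.40 m.
V = k[(6.89×10⁻⁶)/(1.71) + (5.92×10⁻⁶)/(1.30) + (-6.65×10⁻⁶)/(1.40)] = 3.43×10⁴ V.

3.43×10⁴ V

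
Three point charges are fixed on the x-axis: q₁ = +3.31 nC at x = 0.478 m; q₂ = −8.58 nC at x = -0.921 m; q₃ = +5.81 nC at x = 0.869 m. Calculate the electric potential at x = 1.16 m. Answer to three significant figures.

186 V

Electric potential is a scalar, so the contributions from each charge add algebraically: V = Σ kqᵢ/rᵢ.
Distances from the field point to each charge: r₁ = 0.682 m, r₂ = 2.08 m, r₃ = 0.291 m.
V = k[(3.31×10⁻⁹)/(0.682) + (-8.58×10⁻⁹)/(2.08) + (5.81×10⁻⁹)/(0.291)] = 186 V.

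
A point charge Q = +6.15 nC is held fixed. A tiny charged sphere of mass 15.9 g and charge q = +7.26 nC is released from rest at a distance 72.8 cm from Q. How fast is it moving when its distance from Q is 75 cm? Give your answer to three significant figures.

1.43×10⁻³ m/s

Only the electrostatic force acts, so mechanical energy is conserved: ½mv² = U₁ − U₂ = kQq(1/r₁ − 1/r₂).
U₁ − U₂ = (8.99×10⁹ N·m²/C²)(6.15×10⁻⁹ C)(7.26×10⁻⁹ C)(1/0.728 − 1/0.750) = 1.62×10⁻⁸ J.
v = √(2·1.62×10⁻⁸/0.0159) = 1.43×10⁻³ m/s.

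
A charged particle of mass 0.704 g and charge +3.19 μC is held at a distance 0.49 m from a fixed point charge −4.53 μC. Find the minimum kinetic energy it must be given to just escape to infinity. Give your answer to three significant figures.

To just escape, total mechanical energy must reach zero at infinity: ½mv²_min + U = 0, so ½mv²_min = −U = |kQq|/r.
|U| = |kQq|/r = (8.99×10⁹ N·m²/C²)(4.53×10⁻⁶)(3.19×10⁻⁶)/(0.490) = 0.265 J.

0.265 J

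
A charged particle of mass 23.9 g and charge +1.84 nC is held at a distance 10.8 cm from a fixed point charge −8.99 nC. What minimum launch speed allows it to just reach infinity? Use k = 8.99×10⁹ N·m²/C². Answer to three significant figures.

To just escape, total mechanical energy must reach zero at infinity: ½mv²_min + U = 0, so ½mv²_min = −U = |kQq|/r.
|U| = |kQq|/r = (8.99×10⁹ N·m²/C²)(8.99×10⁻⁹)(1.84×10⁻⁹)/(0.108) = 1.38×10⁻⁶ J.
v_min = √(2|U|/m) = √(2·1.38×10⁻⁶/0.0239) = 0.0107 m/s.

0.0107 m/s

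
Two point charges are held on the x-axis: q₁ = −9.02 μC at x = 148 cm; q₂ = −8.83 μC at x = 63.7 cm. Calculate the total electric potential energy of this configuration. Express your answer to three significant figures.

The work to assemble the configuration equals its total potential energy, U = Σ kqᵢqⱼ/rᵢⱼ over all pairs.
Pair separations: r₁₂ = 0.843 m.
U = (0.849) = 0.849 J.

0.849 J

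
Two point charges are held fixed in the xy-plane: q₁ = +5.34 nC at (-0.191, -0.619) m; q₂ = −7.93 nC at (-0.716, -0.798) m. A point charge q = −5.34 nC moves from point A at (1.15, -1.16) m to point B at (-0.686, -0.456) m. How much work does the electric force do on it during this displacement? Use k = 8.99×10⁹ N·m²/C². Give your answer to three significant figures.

The work done by the electric force is W_field = −ΔU = −q(V_B − V_A) = q(V_A − V_B).
At A: distances to the source charges are 1.45 m, 1.90 m; V_A = Σ kqᵢ/rᵢ = -4.31 V.
At B: distances to the source charges are 0.521 m, 0.343 m; V_B = Σ kqᵢ/rᵢ = -116 V.
ΔV = V_B − V_A = -111 V.
W_field = −qΔV = −(-5.34×10⁻⁹ C)(-111 V) = -5.94×10⁻⁷ J.

-5.94×10⁻⁷ J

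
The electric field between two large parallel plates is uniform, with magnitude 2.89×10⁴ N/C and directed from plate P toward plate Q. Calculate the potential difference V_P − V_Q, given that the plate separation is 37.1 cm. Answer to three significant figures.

1.07×10⁴ V

In a uniform field, potential decreases in the direction of E: ΔV = −E·d for a displacement d parallel to E.
Going from Q to P is a displacement of 37.1 cm opposite to the field, so V_P − V_Q = +Ed = 1.07×10⁴ V.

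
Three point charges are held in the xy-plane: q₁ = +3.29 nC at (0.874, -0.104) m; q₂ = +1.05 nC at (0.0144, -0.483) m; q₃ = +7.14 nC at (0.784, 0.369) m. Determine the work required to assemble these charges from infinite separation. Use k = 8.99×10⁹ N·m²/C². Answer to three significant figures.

5.30×10⁻⁷ J

The work to assemble the configuration equals its total potential energy, U = Σ kqᵢqⱼ/rᵢⱼ over all pairs.
Pair separations: r₁₂ = 0.939 m, r₁₃ = 0.481 m, r₂₃ = 1.15 m.
U = (3.31×10⁻⁸) + (4.39×10⁻⁷) + (5.87×10⁻⁸) = 5.30×10⁻⁷ J.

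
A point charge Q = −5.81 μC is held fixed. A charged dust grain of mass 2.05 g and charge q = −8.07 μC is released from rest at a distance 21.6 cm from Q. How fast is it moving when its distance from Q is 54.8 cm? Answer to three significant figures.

34.0 m/s

Only the electrostatic force acts, so mechanical energy is conserved: ½mv² = U₁ − U₂ = kQq(1/r₁ − 1/r₂).
U₁ − U₂ = (8.99×10⁹ N·m²/C²)(-5.81×10⁻⁶ C)(-8.07×10⁻⁶ C)(1/0.216 − 1/0.548) = 1.18 J.
v = √(2·1.18/2.05×10⁻³) = 34.0 m/s.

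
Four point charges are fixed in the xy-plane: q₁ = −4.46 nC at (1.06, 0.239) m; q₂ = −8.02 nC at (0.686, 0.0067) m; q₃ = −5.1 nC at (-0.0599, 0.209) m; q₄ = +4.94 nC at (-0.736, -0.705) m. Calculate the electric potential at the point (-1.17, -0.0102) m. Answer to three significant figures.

-43.0 V

Electric potential is a scalar, so the contributions from each charge add algebraically: V = Σ kqᵢ/rᵢ.
Distances from the field point to each charge: r₁ = 2.24 m, r₂ = 1.86 m, r₃ = 1.13 m, r₄ = 0.819 m.
V = k[(-4.46×10⁻⁹)/(2.24) + (-8.02×10⁻⁹)/(1.86) + (-5.10×10⁻⁹)/(1.13) + (4.94×10⁻⁹)/(0.819)] = -43.0 V.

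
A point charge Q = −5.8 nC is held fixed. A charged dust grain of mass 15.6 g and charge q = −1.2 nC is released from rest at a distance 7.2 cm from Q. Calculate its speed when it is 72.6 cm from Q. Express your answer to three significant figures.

0.0100 m/s

Only the electrostatic force acts, so mechanical energy is conserved: ½mv² = U₁ − U₂ = kQq(1/r₁ − 1/r₂).
U₁ − U₂ = (8.99×10⁹ N·m²/C²)(-5.80×10⁻⁹ C)(-1.20×10⁻⁹ C)(1/0.0720 − 1/0.726) = 7.83×10⁻⁷ J.
v = √(2·7.83×10⁻⁷/0.0156) = 0.0100 m/s.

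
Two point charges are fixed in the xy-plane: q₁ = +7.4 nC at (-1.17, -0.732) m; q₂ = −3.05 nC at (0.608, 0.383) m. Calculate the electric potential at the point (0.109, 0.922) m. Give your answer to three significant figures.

Electric potential is a scalar, so the contributions from each charge add algebraically: V = Σ kqᵢ/rᵢ.
Distances from the field point to each charge: r₁ = 2.09 m, r₂ = 0.735 m.
V = k[(7.40×10⁻⁹)/(2.09) + (-3.05×10⁻⁹)/(0.735)] = -5.51 V.

-5.51 V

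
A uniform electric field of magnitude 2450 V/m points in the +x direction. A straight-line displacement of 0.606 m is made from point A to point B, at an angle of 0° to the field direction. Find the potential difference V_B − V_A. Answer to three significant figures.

Only the component of displacement along E changes the potential: ΔV = −E·d·cosθ.
ΔV = −(2450 V/m)(0.606 m)cos0° = -1480 V.

-1480 V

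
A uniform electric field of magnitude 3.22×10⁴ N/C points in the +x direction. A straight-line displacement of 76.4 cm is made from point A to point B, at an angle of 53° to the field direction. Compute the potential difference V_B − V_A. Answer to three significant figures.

Only the component of displacement along E changes the potential: ΔV = −E·d·cosθ.
ΔV = −(3.22×10⁴ V/m)(0.764 m)cos53° = -1.48×10⁴ V.

-1.48×10⁴ V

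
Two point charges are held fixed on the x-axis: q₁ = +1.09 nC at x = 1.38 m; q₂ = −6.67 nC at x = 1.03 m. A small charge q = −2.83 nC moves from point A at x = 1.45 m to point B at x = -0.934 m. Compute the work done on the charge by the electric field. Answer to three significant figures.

The work done by the electric force is W_field = −ΔU = −q(V_B − V_A) = q(V_A − V_B).
At A: distances to the source charges are 0.0700 m, 0.420 m; V_A = Σ kqᵢ/rᵢ = -2.78 V.
At B: distances to the source charges are 2.31 m, 1.96 m; V_B = Σ kqᵢ/rᵢ = -26.3 V.
ΔV = V_B − V_A = -23.5 V.
W_field = −qΔV = −(-2.83×10⁻⁹ C)(-23.5 V) = -6.65×10⁻⁸ J.

-6.65×10⁻⁸ J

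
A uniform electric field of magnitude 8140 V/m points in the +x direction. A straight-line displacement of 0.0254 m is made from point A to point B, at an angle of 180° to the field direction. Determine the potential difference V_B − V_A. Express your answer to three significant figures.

Only the component of displacement along E changes the potential: ΔV = −E·d·cosθ.
ΔV = −(8140 V/m)(0.0254 m)cos180° = 207 V.

207 V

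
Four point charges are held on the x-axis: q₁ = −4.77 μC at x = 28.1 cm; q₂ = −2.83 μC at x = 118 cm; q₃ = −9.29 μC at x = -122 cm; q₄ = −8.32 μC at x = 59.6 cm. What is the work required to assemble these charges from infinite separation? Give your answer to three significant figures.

2.38 J

The assembly work is the sum of pairwise potential energies, U = Σ_{i<j} kqᵢqⱼ/rᵢⱼ.
Pair separations: r₁₂ = 0.899 m, r₁₃ = 1.50 m, r₁₄ = 0.315 m, r₂₃ = 2.40 m, r₂₄ = 0.584 m, r₃₄ = 1.82 m.
Summing all 6 pair terms gives U = 2.38 J.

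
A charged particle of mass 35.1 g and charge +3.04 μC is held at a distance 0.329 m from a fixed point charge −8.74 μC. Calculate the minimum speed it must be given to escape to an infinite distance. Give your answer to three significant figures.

To just escape, total mechanical energy must reach zero at infinity: ½mv²_min + U = 0, so ½mv²_min = −U = |kQq|/r.
|U| = |kQq|/r = (8.99×10⁹ N·m²/C²)(8.74×10⁻⁶)(3.04×10⁻⁶)/(0.329) = 0.726 J.
v_min = √(2|U|/m) = √(2·0.726/0.0351) = 6.43 m/s.

6.43 m/s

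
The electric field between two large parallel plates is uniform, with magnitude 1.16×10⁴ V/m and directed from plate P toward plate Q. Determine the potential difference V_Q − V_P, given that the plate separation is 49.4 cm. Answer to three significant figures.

-5730 V

In a uniform field, potential decreases in the direction of E: ΔV = −E·d for a displacement d parallel to E.
Going from P to Q is a displacement of 49.4 cm along the field, so V_Q − V_P = −Ed = -5730 V.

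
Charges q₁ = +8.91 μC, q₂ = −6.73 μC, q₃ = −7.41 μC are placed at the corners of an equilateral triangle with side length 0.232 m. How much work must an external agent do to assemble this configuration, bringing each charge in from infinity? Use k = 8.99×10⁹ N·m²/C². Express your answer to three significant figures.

-2.95 J

The assembly work is the sum of pairwise potential energies, U = Σ_{i<j} kqᵢqⱼ/rᵢⱼ.
All three pair separations equal the side length, 0.232 m.
U = (-2.32) + (-2.56) + (1.93) = -2.95 J.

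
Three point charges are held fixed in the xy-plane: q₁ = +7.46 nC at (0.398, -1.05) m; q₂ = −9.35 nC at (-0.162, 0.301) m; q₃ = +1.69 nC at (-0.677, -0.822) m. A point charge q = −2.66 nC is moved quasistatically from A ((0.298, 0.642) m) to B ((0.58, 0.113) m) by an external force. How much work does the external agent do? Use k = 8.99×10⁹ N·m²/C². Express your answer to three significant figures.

For quasistatic motion the external work equals the change in potential energy: W_ext = qΔV = q(V_B − V_A).
At A: distances to the source charges are 1.69 m, 0.573 m, 1.76 m; V_A = Σ kqᵢ/rᵢ = -98.6 V.
At B: distances to the source charges are 1.18 m, 0.765 m, 1.57 m; V_B = Σ kqᵢ/rᵢ = -43.1 V.
ΔV = V_B − V_A = 55.4 V.
W_ext = qΔV = (-2.66×10⁻⁹ C)(55.4 V) = -1.47×10⁻⁷ J.

-1.47×10⁻⁷ J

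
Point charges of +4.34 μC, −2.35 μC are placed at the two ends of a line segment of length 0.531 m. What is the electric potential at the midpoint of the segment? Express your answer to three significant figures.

The total potential is the scalar sum of each charge's contribution, V = Σ kqᵢ/rᵢ.
Each charge is 0.266 m from the midpoint.
V = k[(4.34×10⁻⁶)/(0.266) + (-2.35×10⁻⁶)/(0.266)] = 6.74×10⁴ V.

6.74×10⁴ V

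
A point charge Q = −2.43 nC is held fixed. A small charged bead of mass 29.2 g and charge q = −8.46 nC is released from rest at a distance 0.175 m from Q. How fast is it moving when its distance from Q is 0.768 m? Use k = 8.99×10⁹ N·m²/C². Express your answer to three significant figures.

7.47×10⁻³ m/s

Only the electrostatic force acts, so mechanical energy is conserved: ½mv² = U₁ − U₂ = kQq(1/r₁ − 1/r₂).
U₁ − U₂ = (8.99×10⁹ N·m²/C²)(-2.43×10⁻⁹ C)(-8.46×10⁻⁹ C)(1/0.175 − 1/0.768) = 8.15×10⁻⁷ J.
v = √(2·8.15×10⁻⁷/0.0292) = 7.47×10⁻³ m/s.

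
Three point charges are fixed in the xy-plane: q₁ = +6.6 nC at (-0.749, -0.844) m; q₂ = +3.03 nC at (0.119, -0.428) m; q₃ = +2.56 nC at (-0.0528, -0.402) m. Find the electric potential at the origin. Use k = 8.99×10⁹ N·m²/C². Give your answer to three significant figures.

171 V

The total potential is the scalar sum of each charge's contribution, V = Σ kqᵢ/rᵢ.
Distances from the field point to each charge: r₁ = 1.13 m, r₂ = 0.444 m, r₃ = 0.405 m.
V = k[(6.60×10⁻⁹)/(1.13) + (3.03×10⁻⁹)/(0.444) + (2.56×10⁻⁹)/(0.405)] = 171 V.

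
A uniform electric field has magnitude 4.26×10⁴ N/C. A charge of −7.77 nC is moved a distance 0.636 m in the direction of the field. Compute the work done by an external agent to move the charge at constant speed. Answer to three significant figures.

2.11×10⁻⁴ J

The potential change for a displacement 0.636 m in the direction of the field is ΔV = −Ed = -2.71×10⁴ V.
W_ext = qΔV = 2.11×10⁻⁴ J.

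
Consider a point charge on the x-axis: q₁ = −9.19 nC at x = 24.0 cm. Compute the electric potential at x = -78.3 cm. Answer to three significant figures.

The total potential is the scalar sum of each charge's contribution, V = Σ kqᵢ/rᵢ.
V = k[(-9.19×10⁻⁹)/(1.02)] = -80.8 V.

-80.8 V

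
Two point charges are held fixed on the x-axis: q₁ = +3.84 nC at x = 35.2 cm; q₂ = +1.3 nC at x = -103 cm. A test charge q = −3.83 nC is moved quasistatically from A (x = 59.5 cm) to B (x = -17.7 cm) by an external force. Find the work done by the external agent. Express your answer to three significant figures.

For quasistatic motion the external work equals the change in potential energy: W_ext = qΔV = q(V_B − V_A).
At A: distances to the source charges are 0.243 m, 1.62 m; V_A = Σ kqᵢ/rᵢ = 149 V.
At B: distances to the source charges are 0.529 m, 0.853 m; V_B = Σ kqᵢ/rᵢ = 79.0 V.
ΔV = V_B − V_A = -70.3 V.
W_ext = qΔV = (-3.83×10⁻⁹ C)(-70.3 V) = 2.69×10⁻⁷ J.

2.69×10⁻⁷ J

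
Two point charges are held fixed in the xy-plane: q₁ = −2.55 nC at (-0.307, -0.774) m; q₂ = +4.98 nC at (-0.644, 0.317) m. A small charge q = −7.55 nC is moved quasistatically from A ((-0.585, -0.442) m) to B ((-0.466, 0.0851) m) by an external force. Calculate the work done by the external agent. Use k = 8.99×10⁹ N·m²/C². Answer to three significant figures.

-9.14×10⁻⁷ J

For quasistatic motion the external work equals the change in potential energy: W_ext = qΔV = q(V_B − V_A).
At A: distances to the source charges are 0.433 m, 0.761 m; V_A = Σ kqᵢ/rᵢ = 5.87 V.
At B: distances to the source charges are 0.874 m, 0.292 m; V_B = Σ kqᵢ/rᵢ = 127 V.
ΔV = V_B − V_A = 121 V.
W_ext = qΔV = (-7.55×10⁻⁹ C)(121 V) = -9.14×10⁻⁷ J.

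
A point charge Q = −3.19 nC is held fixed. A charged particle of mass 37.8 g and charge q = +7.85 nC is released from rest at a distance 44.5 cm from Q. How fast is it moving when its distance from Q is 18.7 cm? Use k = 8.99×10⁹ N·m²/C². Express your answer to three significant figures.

6.08×10⁻³ m/s

Only the electrostatic force acts, so mechanical energy is conserved: ½mv² = U₁ − U₂ = kQq(1/r₁ − 1/r₂).
U₁ − U₂ = (8.99×10⁹ N·m²/C²)(-3.19×10⁻⁹ C)(7.85×10⁻⁹ C)(1/0.445 − 1/0.187) = 6.98×10⁻⁷ J.
v = √(2·6.98×10⁻⁷/0.0378) = 6.08×10⁻³ m/s.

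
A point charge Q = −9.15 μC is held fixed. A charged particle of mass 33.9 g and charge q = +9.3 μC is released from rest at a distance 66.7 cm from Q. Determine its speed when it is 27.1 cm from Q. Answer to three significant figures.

Only the electrostatic force acts, so mechanical energy is conserved: ½mv² = U₁ − U₂ = kQq(1/r₁ − 1/r₂).
U₁ − U₂ = (8.99×10⁹ N·m²/C²)(-9.15×10⁻⁶ C)(9.30×10⁻⁶ C)(1/0.667 − 1/0.271) = 1.68 J.
v = √(2·1.68/0.0339) = 9.94 m/s.

9.94 m/s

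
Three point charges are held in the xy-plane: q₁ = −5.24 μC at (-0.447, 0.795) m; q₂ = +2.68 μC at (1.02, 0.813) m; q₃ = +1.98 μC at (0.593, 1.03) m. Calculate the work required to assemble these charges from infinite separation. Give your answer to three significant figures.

-0.0739 J

The work to assemble the configuration equals its total potential energy, U = Σ kqᵢqⱼ/rᵢⱼ over all pairs.
Pair separations: r₁₂ = 1.47 m, r₁₃ = 1.07 m, r₂₃ = 0.479 m.
U = (-0.0861) + (-0.0875) + (0.0996) = -0.0739 J.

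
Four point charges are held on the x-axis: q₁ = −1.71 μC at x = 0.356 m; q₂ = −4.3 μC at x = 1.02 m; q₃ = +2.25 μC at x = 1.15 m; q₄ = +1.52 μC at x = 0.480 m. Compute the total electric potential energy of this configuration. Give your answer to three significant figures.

The work to assemble the configuration equals its total potential energy, U = Σ kqᵢqⱼ/rᵢⱼ over all pairs.
Pair separations: r₁₂ = 0.664 m, r₁₃ = 0.794 m, r₁₄ = 0.124 m, r₂₃ = 0.130 m, r₂₄ = 0.540 m, r₃₄ = 0.670 m.
Summing all 6 pair terms gives U = -0.864 J.

-0.864 J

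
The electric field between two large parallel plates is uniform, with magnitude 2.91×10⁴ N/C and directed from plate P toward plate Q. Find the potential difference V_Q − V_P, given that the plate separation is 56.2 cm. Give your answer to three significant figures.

-1.64×10⁴ V

In a uniform field, potential decreases in the direction of E: ΔV = −E·d for a displacement d parallel to E.
Going from P to Q is a displacement of 56.2 cm along the field, so V_Q − V_P = −Ed = -1.64×10⁴ V.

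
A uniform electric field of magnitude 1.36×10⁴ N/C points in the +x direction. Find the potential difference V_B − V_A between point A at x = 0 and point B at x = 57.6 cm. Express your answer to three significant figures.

In a uniform field, potential decreases in the direction of E: V_B − V_A = −E·Δx.
V_B − V_A = −(1.36×10⁴ V/m)(0.576 m) = -7830 V.

-7830 V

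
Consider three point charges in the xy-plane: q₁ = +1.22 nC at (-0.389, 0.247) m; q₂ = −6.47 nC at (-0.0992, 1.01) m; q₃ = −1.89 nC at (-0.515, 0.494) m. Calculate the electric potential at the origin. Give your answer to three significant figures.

Electric potential is a scalar, so the contributions from each charge add algebraically: V = Σ kqᵢ/rᵢ.
Distances from the field point to each charge: r₁ = 0.461 m, r₂ = 1.01 m, r₃ = 0.714 m.
V = k[(1.22×10⁻⁹)/(0.461) + (-6.47×10⁻⁹)/(1.01) + (-1.89×10⁻⁹)/(0.714)] = -57.3 V.

-57.3 V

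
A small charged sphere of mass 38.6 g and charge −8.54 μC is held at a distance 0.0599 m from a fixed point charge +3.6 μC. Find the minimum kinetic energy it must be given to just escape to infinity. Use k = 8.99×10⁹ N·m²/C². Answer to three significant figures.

To just escape, total mechanical energy must reach zero at infinity: ½mv²_min + U = 0, so ½mv²_min = −U = |kQq|/r.
|U| = |kQq|/r = (8.99×10⁹ N·m²/C²)(3.60×10⁻⁶)(8.54×10⁻⁶)/(0.0599) = 4.61 J.

4.61 J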